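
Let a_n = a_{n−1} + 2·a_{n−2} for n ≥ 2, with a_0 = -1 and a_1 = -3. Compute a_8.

With companion matrix Q = [[1, 2], [1, 0]], [a_n, a_{n−1}]ᵀ = Q·[a_{n−1}, a_{n−2}]ᵀ, so [a_8, a_7]ᵀ = Q⁷·[a_1, a_0]ᵀ.
Q⁷ = [[85, 86], [43, 42]], giving [a_8, a_7]ᵀ = [[-341], [-171]].

-341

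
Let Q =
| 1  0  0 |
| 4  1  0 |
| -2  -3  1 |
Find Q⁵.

[[1, 0, 0], [20, 1, 0], [-130, -15, 1]]

Q = I + N where N = [[0, 0, 0], [4, 0, 0], [-2, -3, 0]] is strictly lower-triangular, so N³ = 0.
(I + N)⁵ = I + 5·N + 10·N² = [[1, 0, 0], [20, 1, 0], [-130, -15, 1]].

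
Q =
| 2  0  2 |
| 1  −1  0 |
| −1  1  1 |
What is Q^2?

[[2, 2, 6], [1, 1, 2], [−2, 0, −1]]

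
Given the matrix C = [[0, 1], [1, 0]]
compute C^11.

[[0, 1], [1, 0]]

C² = I (check: tr C = 0 and det C = −1), so C^11 = C since 11 is odd.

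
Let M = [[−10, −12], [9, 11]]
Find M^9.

tr M = 1 and det M = −2, so the characteristic polynomial is λ² − (1)λ + (−2) with roots −1 and 2.
Eigenvectors give P = [[4, −1], [−3, 1]] with P⁻¹ = [[1, 1], [3, 4]], and M = P·diag(−1, 2)·P⁻¹.
Then M^9 = P·diag(−1, 512)·P⁻¹ = [[−4, −512], [3, 512]] · [[1, 1], [3, 4]] = [[−1540, −2052], [1539, 2051]].

[[−1540, −2052], [1539, 2051]]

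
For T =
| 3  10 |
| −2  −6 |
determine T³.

[[27, 70], [−14, −36]]

tr T = −3 and det T = 2, so the characteristic polynomial is λ² − (−3)λ + (2) with roots −2 and −1.
Eigenvectors give P = [[2, 5], [−1, −2]] with P⁻¹ = [[−2, −5], [1, 2]], and T = P·diag(−2, −1)·P⁻¹.
Then T³ = P·diag(−8, −1)·P⁻¹ = [[−16, −5], [8, 2]] · [[−2, −5], [1, 2]] = [[27, 70], [−14, −36]].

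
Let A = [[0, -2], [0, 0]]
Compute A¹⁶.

[[0, 0], [0, 0]]

A is strictly triangular, hence nilpotent: A² = 0, so A¹⁶ = 0.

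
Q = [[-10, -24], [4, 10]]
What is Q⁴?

[[16, 0], [0, 16]]

tr Q = 0 and det Q = -4, so the characteristic polynomial is λ² − (0)λ + (-4) with roots 2 and -2.
Eigenvectors give P = [[-2, 3], [1, -1]] with P⁻¹ = [[1, 3], [1, 2]], and Q = P·diag(2, -2)·P⁻¹.
Then Q⁴ = P·diag(16, 16)·P⁻¹ = [[-32, 48], [16, -16]] · [[1, 3], [1, 2]] = [[16, 0], [0, 16]].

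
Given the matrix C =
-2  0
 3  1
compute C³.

[[-8, 0], [9, 1]]

tr C = -1 and det C = -2, so the characteristic polynomial is λ² − (-1)λ + (-2) with roots 1 and -2.
Eigenvectors give P = [[0, -1], [1, 1]] with P⁻¹ = [[1, 1], [-1, 0]], and C = P·diag(1, -2)·P⁻¹.
Then C³ = P·diag(1, -8)·P⁻¹ = [[0, 8], [1, -8]] · [[1, 1], [-1, 0]] = [[-8, 0], [9, 1]].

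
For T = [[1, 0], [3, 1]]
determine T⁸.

T = I + N where N = [[0, 0], [3, 0]] is strictly lower-triangular, so N² = 0.
(I + N)⁸ = I + 8·N = [[1, 0], [24, 1]].

[[1, 0], [24, 1]]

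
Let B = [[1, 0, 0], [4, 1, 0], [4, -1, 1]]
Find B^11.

B = I + N where N = [[0, 0, 0], [4, 0, 0], [4, -1, 0]] is strictly lower-triangular, so N^3 = 0.
(I + N)^11 = I + 11·N + 55·N^2 = [[1, 0, 0], [44, 1, 0], [-176, -11, 1]].

[[1, 0, 0], [44, 1, 0], [-176, -11, 1]]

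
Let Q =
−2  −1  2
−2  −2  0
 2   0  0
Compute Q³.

[[−36, −18, 20], [−36, −20, 16], [20, 8, −8]]

Q² = [[10, 4, −4], [8, 6, −4], [−4, −2, 4]]
Q³ = [[−36, −18, 20], [−36, −20, 16], [20, 8, −8]]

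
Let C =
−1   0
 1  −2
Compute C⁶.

tr C = −3 and det C = 2, so the characteristic polynomial is λ² − (−3)λ + (2) with roots −1 and −2.
Eigenvectors give P = [[1, 0], [1, −1]] with P⁻¹ = [[1, 0], [1, −1]], and C = P·diag(−1, −2)·P⁻¹.
Then C⁶ = P·diag(1, 64)·P⁻¹ = [[1, 0], [1, −64]] · [[1, 0], [1, −1]] = [[1, 0], [−63, 64]].

[[1, 0], [−63, 64]]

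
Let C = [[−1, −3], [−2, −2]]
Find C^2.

[[7, 9], [6, 10]]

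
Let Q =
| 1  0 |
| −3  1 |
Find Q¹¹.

Q = I + N where N = [[0, 0], [−3, 0]] is strictly lower-triangular, so N² = 0.
(I + N)¹¹ = I + 11·N = [[1, 0], [−33, 1]].

[[1, 0], [−33, 1]]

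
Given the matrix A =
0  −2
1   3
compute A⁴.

[[−14, −30], [15, 31]]

tr A = 3 and det A = 2, so the characteristic polynomial is λ² − (3)λ + (2) with roots 1 and 2.
Eigenvectors give P = [[2, −1], [−1, 1]] with P⁻¹ = [[1, 1], [1, 2]], and A = P·diag(1, 2)·P⁻¹.
Then A⁴ = P·diag(1, 16)·P⁻¹ = [[2, −16], [−1, 16]] · [[1, 1], [1, 2]] = [[−14, −30], [15, 31]].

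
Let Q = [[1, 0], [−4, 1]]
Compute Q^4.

Q = I + N where N = [[0, 0], [−4, 0]] is strictly lower-triangular, so N^2 = 0.
(I + N)^4 = I + 4·N = [[1, 0], [−16, 1]].

[[1, 0], [−16, 1]]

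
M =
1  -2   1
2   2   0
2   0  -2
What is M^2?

[[-1, -6, -1], [6, 0, 2], [-2, -4, 6]]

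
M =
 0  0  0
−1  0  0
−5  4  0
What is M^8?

[[0, 0, 0], [0, 0, 0], [0, 0, 0]]

M is strictly triangular, hence nilpotent: M^3 = 0, so M^8 = 0.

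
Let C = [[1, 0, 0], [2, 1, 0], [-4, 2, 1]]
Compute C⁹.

C = I + N where N = [[0, 0, 0], [2, 0, 0], [-4, 2, 0]] is strictly lower-triangular, so N³ = 0.
(I + N)⁹ = I + 9·N + 36·N² = [[1, 0, 0], [18, 1, 0], [108, 18, 1]].

[[1, 0, 0], [18, 1, 0], [108, 18, 1]]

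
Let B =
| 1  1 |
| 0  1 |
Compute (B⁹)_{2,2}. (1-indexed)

1

B = I + N where N = [[0, 1], [0, 0]] is strictly upper-triangular, so N² = 0.
(I + N)⁹ = I + 9·N = [[1, 9], [0, 1]].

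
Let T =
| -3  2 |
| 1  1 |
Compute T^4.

T^2 = [[11, -4], [-2, 3]]
T^3 = [[-37, 18], [9, -1]]
T^4 = [[129, -56], [-28, 17]]

[[129, -56], [-28, 17]]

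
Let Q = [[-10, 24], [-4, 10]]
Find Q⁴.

[[16, 0], [0, 16]]

tr Q = 0 and det Q = -4, so the characteristic polynomial is λ² − (0)λ + (-4) with roots 2 and -2.
Eigenvectors give P = [[-2, 3], [-1, 1]] with P⁻¹ = [[1, -3], [1, -2]], and Q = P·diag(2, -2)·P⁻¹.
Then Q⁴ = P·diag(16, 16)·P⁻¹ = [[-32, 48], [-16, 16]] · [[1, -3], [1, -2]] = [[16, 0], [0, 16]].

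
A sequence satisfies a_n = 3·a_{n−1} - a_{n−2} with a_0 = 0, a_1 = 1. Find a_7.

377

With companion matrix T = [[3, -1], [1, 0]], [a_n, a_{n−1}]ᵀ = T·[a_{n−1}, a_{n−2}]ᵀ, so [a_7, a_6]ᵀ = T⁶·[a_1, a_0]ᵀ.
T⁶ = [[377, -144], [144, -55]], giving [a_7, a_6]ᵀ = [[377], [144]].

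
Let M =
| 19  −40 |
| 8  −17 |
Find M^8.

tr M = 2 and det M = −3, so the characteristic polynomial is λ² − (2)λ + (−3) with roots 3 and −1.
Eigenvectors give P = [[5, −2], [2, −1]] with P⁻¹ = [[1, −2], [2, −5]], and M = P·diag(3, −1)·P⁻¹.
Then M^8 = P·diag(6561, 1)·P⁻¹ = [[32805, −2], [13122, −1]] · [[1, −2], [2, −5]] = [[32801, −65600], [13120, −26239]].

[[32801, −65600], [13120, −26239]]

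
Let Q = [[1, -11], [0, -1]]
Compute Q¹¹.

Q² = I (check: tr Q = 0 and det Q = -1), so Q¹¹ = Q since 11 is odd.

[[1, -11], [0, -1]]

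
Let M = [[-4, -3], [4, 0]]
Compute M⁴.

M² = [[4, 12], [-16, -12]]
M³ = [[32, -12], [16, 48]]
M⁴ = [[-176, -96], [128, -48]]

[[-176, -96], [128, -48]]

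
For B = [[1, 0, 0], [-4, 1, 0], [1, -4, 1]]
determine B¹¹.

B = I + N where N = [[0, 0, 0], [-4, 0, 0], [1, -4, 0]] is strictly lower-triangular, so N³ = 0.
(I + N)¹¹ = I + 11·N + 55·N² = [[1, 0, 0], [-44, 1, 0], [891, -44, 1]].

[[1, 0, 0], [-44, 1, 0], [891, -44, 1]]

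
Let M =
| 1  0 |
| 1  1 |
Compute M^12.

M = I + N where N = [[0, 0], [1, 0]] is strictly lower-triangular, so N^2 = 0.
(I + N)^12 = I + 12·N = [[1, 0], [12, 1]].

[[1, 0], [12, 1]]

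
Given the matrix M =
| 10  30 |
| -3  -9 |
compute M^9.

M² = M (a projection; rank 1, trace 1), so M^9 = M.

[[10, 30], [-3, -9]]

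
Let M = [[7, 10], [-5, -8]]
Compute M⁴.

[[-49, -130], [65, 146]]

tr M = -1 and det M = -6, so the characteristic polynomial is λ² − (-1)λ + (-6) with roots -3 and 2.
Eigenvectors give P = [[-1, 2], [1, -1]] with P⁻¹ = [[1, 2], [1, 1]], and M = P·diag(-3, 2)·P⁻¹.
Then M⁴ = P·diag(81, 16)·P⁻¹ = [[-81, 32], [81, -16]] · [[1, 2], [1, 1]] = [[-49, -130], [65, 146]].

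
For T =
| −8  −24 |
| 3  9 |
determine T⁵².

[[−8, −24], [3, 9]]

T² = T (a projection; rank 1, trace 1), so T⁵² = T.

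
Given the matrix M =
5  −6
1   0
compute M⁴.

tr M = 5 and det M = 6, so the characteristic polynomial is λ² − (5)λ + (6) with roots 3 and 2.
Eigenvectors give P = [[−3, −2], [−1, −1]] with P⁻¹ = [[−1, 2], [1, −3]], and M = P·diag(3, 2)·P⁻¹.
Then M⁴ = P·diag(81, 16)·P⁻¹ = [[−243, −32], [−81, −16]] · [[−1, 2], [1, −3]] = [[211, −390], [65, −114]].

[[211, −390], [65, −114]]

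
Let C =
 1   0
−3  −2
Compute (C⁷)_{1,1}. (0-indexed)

−128

tr C = −1 and det C = −2, so the characteristic polynomial is λ² − (−1)λ + (−2) with roots 1 and −2.
Eigenvectors give P = [[−1, 0], [1, 1]] with P⁻¹ = [[−1, 0], [1, 1]], and C = P·diag(1, −2)·P⁻¹.
Then C⁷ = P·diag(1, −128)·P⁻¹ = [[−1, 0], [1, −128]] · [[−1, 0], [1, 1]] = [[1, 0], [−129, −128]].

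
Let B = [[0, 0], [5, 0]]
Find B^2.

B is strictly triangular, hence nilpotent: B^2 = 0, so B^2 = 0.

[[0, 0], [0, 0]]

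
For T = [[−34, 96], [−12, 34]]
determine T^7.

[[−2176, 6144], [−768, 2176]]

tr T = 0 and det T = −4, so the characteristic polynomial is λ² − (0)λ + (−4) with roots 2 and −2.
Eigenvectors give P = [[8, 3], [3, 1]] with P⁻¹ = [[−1, 3], [3, −8]], and T = P·diag(2, −2)·P⁻¹.
Then T^7 = P·diag(128, −128)·P⁻¹ = [[1024, −384], [384, −128]] · [[−1, 3], [3, −8]] = [[−2176, 6144], [−768, 2176]].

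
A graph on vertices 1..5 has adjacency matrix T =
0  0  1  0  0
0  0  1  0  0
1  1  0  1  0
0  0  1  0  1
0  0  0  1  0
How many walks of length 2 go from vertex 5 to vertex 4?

0

The number of length-2 walks from vertex 5 to vertex 4 is entry (5,4) of T², where T is the adjacency matrix.
T² = [[1, 1, 0, 1, 0], [1, 1, 0, 1, 0], [0, 0, 3, 0, 1], [1, 1, 0, 2, 0], [0, 0, 1, 0, 1]]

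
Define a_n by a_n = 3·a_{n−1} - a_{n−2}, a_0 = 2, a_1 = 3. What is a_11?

39603

With companion matrix C = [[3, -1], [1, 0]], [a_n, a_{n−1}]ᵀ = C·[a_{n−1}, a_{n−2}]ᵀ, so [a_11, a_10]ᵀ = C¹⁰·[a_1, a_0]ᵀ.
C¹⁰ = [[17711, -6765], [6765, -2584]], giving [a_11, a_10]ᵀ = [[39603], [15127]].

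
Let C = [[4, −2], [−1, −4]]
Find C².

[[18, 0], [0, 18]]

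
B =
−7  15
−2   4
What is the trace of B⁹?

−513

tr B = −3 and det B = 2, so the characteristic polynomial is λ² − (−3)λ + (2) with roots −2 and −1.
Eigenvectors give P = [[3, −5], [1, −2]] with P⁻¹ = [[2, −5], [1, −3]], and B = P·diag(−2, −1)·P⁻¹.
Then B⁹ = P·diag(−512, −1)·P⁻¹ = [[−1536, 5], [−512, 2]] · [[2, −5], [1, −3]] = [[−3067, 7665], [−1022, 2554]].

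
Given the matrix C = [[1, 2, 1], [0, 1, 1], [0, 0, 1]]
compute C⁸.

[[1, 16, 64], [0, 1, 8], [0, 0, 1]]

C = I + N where N = [[0, 2, 1], [0, 0, 1], [0, 0, 0]] is strictly upper-triangular, so N³ = 0.
(I + N)⁸ = I + 8·N + 28·N² = [[1, 16, 64], [0, 1, 8], [0, 0, 1]].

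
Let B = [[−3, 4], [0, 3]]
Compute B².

[[9, 0], [0, 9]]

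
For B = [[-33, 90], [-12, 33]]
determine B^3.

[[-297, 810], [-108, 297]]

tr B = 0 and det B = -9, so the characteristic polynomial is λ² − (0)λ + (-9) with roots 3 and -3.
Eigenvectors give P = [[-5, 3], [-2, 1]] with P⁻¹ = [[1, -3], [2, -5]], and B = P·diag(3, -3)·P⁻¹.
Then B^3 = P·diag(27, -27)·P⁻¹ = [[-135, -81], [-54, -27]] · [[1, -3], [2, -5]] = [[-297, 810], [-108, 297]].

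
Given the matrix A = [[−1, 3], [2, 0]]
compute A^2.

[[7, −3], [−2, 6]]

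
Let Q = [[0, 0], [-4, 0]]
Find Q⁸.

[[0, 0], [0, 0]]

Q is strictly triangular, hence nilpotent: Q² = 0, so Q⁸ = 0.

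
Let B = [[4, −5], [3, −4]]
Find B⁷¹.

[[4, −5], [3, −4]]

B² = I (check: tr B = 0 and det B = −1), so B⁷¹ = B since 71 is odd.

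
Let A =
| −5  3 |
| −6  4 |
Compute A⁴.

tr A = −1 and det A = −2, so the characteristic polynomial is λ² − (−1)λ + (−2) with roots −2 and 1.
Eigenvectors give P = [[1, 1], [1, 2]] with P⁻¹ = [[2, −1], [−1, 1]], and A = P·diag(−2, 1)·P⁻¹.
Then A⁴ = P·diag(16, 1)·P⁻¹ = [[16, 1], [16, 2]] · [[2, −1], [−1, 1]] = [[31, −15], [30, −14]].

[[31, −15], [30, −14]]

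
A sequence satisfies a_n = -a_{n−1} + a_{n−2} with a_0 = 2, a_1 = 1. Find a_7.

With companion matrix T = [[-1, 1], [1, 0]], [a_n, a_{n−1}]ᵀ = T·[a_{n−1}, a_{n−2}]ᵀ, so [a_7, a_6]ᵀ = T⁶·[a_1, a_0]ᵀ.
T⁶ = [[13, -8], [-8, 5]], giving [a_7, a_6]ᵀ = [[-3], [2]].

-3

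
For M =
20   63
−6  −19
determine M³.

tr M = 1 and det M = −2, so the characteristic polynomial is λ² − (1)λ + (−2) with roots 2 and −1.
Eigenvectors give P = [[−7, −3], [2, 1]] with P⁻¹ = [[−1, −3], [2, 7]], and M = P·diag(2, −1)·P⁻¹.
Then M³ = P·diag(8, −1)·P⁻¹ = [[−56, 3], [16, −1]] · [[−1, −3], [2, 7]] = [[62, 189], [−18, −55]].

[[62, 189], [−18, −55]]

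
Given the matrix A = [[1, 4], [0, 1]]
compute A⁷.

A = I + N where N = [[0, 4], [0, 0]] is strictly upper-triangular, so N² = 0.
(I + N)⁷ = I + 7·N = [[1, 28], [0, 1]].

[[1, 28], [0, 1]]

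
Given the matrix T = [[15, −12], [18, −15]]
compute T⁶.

tr T = 0 and det T = −9, so the characteristic polynomial is λ² − (0)λ + (−9) with roots −3 and 3.
Eigenvectors give P = [[−2, 1], [−3, 1]] with P⁻¹ = [[1, −1], [3, −2]], and T = P·diag(−3, 3)·P⁻¹.
Then T⁶ = P·diag(729, 729)·P⁻¹ = [[−1458, 729], [−2187, 729]] · [[1, −1], [3, −2]] = [[729, 0], [0, 729]].

[[729, 0], [0, 729]]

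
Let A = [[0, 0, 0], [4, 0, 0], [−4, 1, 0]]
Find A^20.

[[0, 0, 0], [0, 0, 0], [0, 0, 0]]

A is strictly triangular, hence nilpotent: A^3 = 0, so A^20 = 0.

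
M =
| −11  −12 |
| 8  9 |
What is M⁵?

tr M = −2 and det M = −3, so the characteristic polynomial is λ² − (−2)λ + (−3) with roots −3 and 1.
Eigenvectors give P = [[3, −1], [−2, 1]] with P⁻¹ = [[1, 1], [2, 3]], and M = P·diag(−3, 1)·P⁻¹.
Then M⁵ = P·diag(−243, 1)·P⁻¹ = [[−729, −1], [486, 1]] · [[1, 1], [2, 3]] = [[−731, −732], [488, 489]].

[[−731, −732], [488, 489]]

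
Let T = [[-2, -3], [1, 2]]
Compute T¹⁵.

[[-2, -3], [1, 2]]

T² = I (check: tr T = 0 and det T = -1), so T¹⁵ = T since 15 is odd.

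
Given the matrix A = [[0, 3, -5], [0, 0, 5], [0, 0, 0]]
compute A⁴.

A is strictly triangular, hence nilpotent: A³ = 0, so A⁴ = 0.

[[0, 0, 0], [0, 0, 0], [0, 0, 0]]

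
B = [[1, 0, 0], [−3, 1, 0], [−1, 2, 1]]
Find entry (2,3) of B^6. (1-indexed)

B = I + N where N = [[0, 0, 0], [−3, 0, 0], [−1, 2, 0]] is strictly lower-triangular, so N^3 = 0.
(I + N)^6 = I + 6·N + 15·N^2 = [[1, 0, 0], [−18, 1, 0], [−96, 12, 1]].

0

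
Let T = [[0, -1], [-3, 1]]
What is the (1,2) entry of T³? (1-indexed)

-4

T² = [[3, -1], [-3, 4]]
T³ = [[3, -4], [-12, 7]]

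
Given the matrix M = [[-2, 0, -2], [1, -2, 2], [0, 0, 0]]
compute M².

[[4, 0, 4], [-4, 4, -6], [0, 0, 0]]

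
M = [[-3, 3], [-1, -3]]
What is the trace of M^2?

12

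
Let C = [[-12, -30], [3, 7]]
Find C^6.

tr C = -5 and det C = 6, so the characteristic polynomial is λ² − (-5)λ + (6) with roots -2 and -3.
Eigenvectors give P = [[-3, -10], [1, 3]] with P⁻¹ = [[3, 10], [-1, -3]], and C = P·diag(-2, -3)·P⁻¹.
Then C^6 = P·diag(64, 729)·P⁻¹ = [[-192, -7290], [64, 2187]] · [[3, 10], [-1, -3]] = [[6714, 19950], [-1995, -5921]].

[[6714, 19950], [-1995, -5921]]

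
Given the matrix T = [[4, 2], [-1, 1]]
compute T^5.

[[454, 422], [-211, -179]]

tr T = 5 and det T = 6, so the characteristic polynomial is λ² − (5)λ + (6) with roots 2 and 3.
Eigenvectors give P = [[1, -2], [-1, 1]] with P⁻¹ = [[-1, -2], [-1, -1]], and T = P·diag(2, 3)·P⁻¹.
Then T^5 = P·diag(32, 243)·P⁻¹ = [[32, -486], [-32, 243]] · [[-1, -2], [-1, -1]] = [[454, 422], [-211, -179]].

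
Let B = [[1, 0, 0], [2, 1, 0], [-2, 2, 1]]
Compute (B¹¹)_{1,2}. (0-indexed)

B = I + N where N = [[0, 0, 0], [2, 0, 0], [-2, 2, 0]] is strictly lower-triangular, so N³ = 0.
(I + N)¹¹ = I + 11·N + 55·N² = [[1, 0, 0], [22, 1, 0], [198, 22, 1]].

0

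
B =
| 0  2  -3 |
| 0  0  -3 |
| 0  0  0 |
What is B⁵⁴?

B is strictly triangular, hence nilpotent: B³ = 0, so B⁵⁴ = 0.

[[0, 0, 0], [0, 0, 0], [0, 0, 0]]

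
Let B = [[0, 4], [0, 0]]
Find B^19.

B is strictly triangular, hence nilpotent: B^2 = 0, so B^19 = 0.

[[0, 0], [0, 0]]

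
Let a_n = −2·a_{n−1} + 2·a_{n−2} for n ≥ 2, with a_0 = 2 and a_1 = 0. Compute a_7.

With companion matrix C = [[−2, 2], [1, 0]], [a_n, a_{n−1}]ᵀ = C·[a_{n−1}, a_{n−2}]ᵀ, so [a_7, a_6]ᵀ = C⁶·[a_1, a_0]ᵀ.
C⁶ = [[328, −240], [−120, 88]], giving [a_7, a_6]ᵀ = [[−480], [176]].

−480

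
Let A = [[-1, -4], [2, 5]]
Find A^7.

tr A = 4 and det A = 3, so the characteristic polynomial is λ² − (4)λ + (3) with roots 3 and 1.
Eigenvectors give P = [[-1, 2], [1, -1]] with P⁻¹ = [[1, 2], [1, 1]], and A = P·diag(3, 1)·P⁻¹.
Then A^7 = P·diag(2187, 1)·P⁻¹ = [[-2187, 2], [2187, -1]] · [[1, 2], [1, 1]] = [[-2185, -4372], [2186, 4373]].

[[-2185, -4372], [2186, 4373]]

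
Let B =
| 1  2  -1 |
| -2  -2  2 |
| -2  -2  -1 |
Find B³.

B² = [[-1, 0, 4], [-2, -4, -4], [4, 2, -1]]
B³ = [[-9, -10, -3], [14, 12, -2], [2, 6, 1]]

[[-9, -10, -3], [14, 12, -2], [2, 6, 1]]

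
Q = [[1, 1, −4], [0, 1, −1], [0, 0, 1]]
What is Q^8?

Q = I + N where N = [[0, 1, −4], [0, 0, −1], [0, 0, 0]] is strictly upper-triangular, so N^3 = 0.
(I + N)^8 = I + 8·N + 28·N^2 = [[1, 8, −60], [0, 1, −8], [0, 0, 1]].

[[1, 8, −60], [0, 1, −8], [0, 0, 1]]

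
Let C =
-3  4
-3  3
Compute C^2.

[[-3, 0], [0, -3]]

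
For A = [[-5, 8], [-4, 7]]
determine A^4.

[[-79, 160], [-80, 161]]

tr A = 2 and det A = -3, so the characteristic polynomial is λ² − (2)λ + (-3) with roots -1 and 3.
Eigenvectors give P = [[-2, -1], [-1, -1]] with P⁻¹ = [[-1, 1], [1, -2]], and A = P·diag(-1, 3)·P⁻¹.
Then A^4 = P·diag(1, 81)·P⁻¹ = [[-2, -81], [-1, -81]] · [[-1, 1], [1, -2]] = [[-79, 160], [-80, 161]].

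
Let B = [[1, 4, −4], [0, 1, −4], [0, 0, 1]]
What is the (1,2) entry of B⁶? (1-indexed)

B = I + N where N = [[0, 4, −4], [0, 0, −4], [0, 0, 0]] is strictly upper-triangular, so N³ = 0.
(I + N)⁶ = I + 6·N + 15·N² = [[1, 24, −264], [0, 1, −24], [0, 0, 1]].

24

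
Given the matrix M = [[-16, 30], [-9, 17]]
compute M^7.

[[-646, 1290], [-387, 773]]

tr M = 1 and det M = -2, so the characteristic polynomial is λ² − (1)λ + (-2) with roots 2 and -1.
Eigenvectors give P = [[5, 2], [3, 1]] with P⁻¹ = [[-1, 2], [3, -5]], and M = P·diag(2, -1)·P⁻¹.
Then M^7 = P·diag(128, -1)·P⁻¹ = [[640, -2], [384, -1]] · [[-1, 2], [3, -5]] = [[-646, 1290], [-387, 773]].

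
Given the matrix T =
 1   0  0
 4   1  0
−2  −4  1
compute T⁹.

T = I + N where N = [[0, 0, 0], [4, 0, 0], [−2, −4, 0]] is strictly lower-triangular, so N³ = 0.
(I + N)⁹ = I + 9·N + 36·N² = [[1, 0, 0], [36, 1, 0], [−594, −36, 1]].

[[1, 0, 0], [36, 1, 0], [−594, −36, 1]]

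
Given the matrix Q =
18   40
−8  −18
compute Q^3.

[[72, 160], [−32, −72]]

tr Q = 0 and det Q = −4, so the characteristic polynomial is λ² − (0)λ + (−4) with roots 2 and −2.
Eigenvectors give P = [[5, −2], [−2, 1]] with P⁻¹ = [[1, 2], [2, 5]], and Q = P·diag(2, −2)·P⁻¹.
Then Q^3 = P·diag(8, −8)·P⁻¹ = [[40, 16], [−16, −8]] · [[1, 2], [2, 5]] = [[72, 160], [−32, −72]].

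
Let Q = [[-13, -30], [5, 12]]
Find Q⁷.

tr Q = -1 and det Q = -6, so the characteristic polynomial is λ² − (-1)λ + (-6) with roots 2 and -3.
Eigenvectors give P = [[2, 3], [-1, -1]] with P⁻¹ = [[-1, -3], [1, 2]], and Q = P·diag(2, -3)·P⁻¹.
Then Q⁷ = P·diag(128, -2187)·P⁻¹ = [[256, -6561], [-128, 2187]] · [[-1, -3], [1, 2]] = [[-6817, -13890], [2315, 4758]].

[[-6817, -13890], [2315, 4758]]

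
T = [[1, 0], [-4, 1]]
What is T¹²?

T = I + N where N = [[0, 0], [-4, 0]] is strictly lower-triangular, so N² = 0.
(I + N)¹² = I + 12·N = [[1, 0], [-48, 1]].

[[1, 0], [-48, 1]]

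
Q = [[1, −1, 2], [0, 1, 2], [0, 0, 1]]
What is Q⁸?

[[1, −8, −40], [0, 1, 16], [0, 0, 1]]

Q = I + N where N = [[0, −1, 2], [0, 0, 2], [0, 0, 0]] is strictly upper-triangular, so N³ = 0.
(I + N)⁸ = I + 8·N + 28·N² = [[1, −8, −40], [0, 1, 16], [0, 0, 1]].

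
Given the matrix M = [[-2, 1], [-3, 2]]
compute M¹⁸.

[[1, 0], [0, 1]]

M² = I (check: tr M = 0 and det M = -1), so M¹⁸ = I since 18 is even.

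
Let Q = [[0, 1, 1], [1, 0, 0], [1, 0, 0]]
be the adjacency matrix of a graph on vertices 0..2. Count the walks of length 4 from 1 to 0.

The number of length-4 walks from vertex 1 to vertex 0 is entry (1,0) of Q⁴, where Q is the adjacency matrix.
Q² = [[2, 0, 0], [0, 1, 1], [0, 1, 1]]
Q³ = [[0, 2, 2], [2, 0, 0], [2, 0, 0]]
Q⁴ = [[4, 0, 0], [0, 2, 2], [0, 2, 2]]

0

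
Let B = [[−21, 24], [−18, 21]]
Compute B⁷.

tr B = 0 and det B = −9, so the characteristic polynomial is λ² − (0)λ + (−9) with roots 3 and −3.
Eigenvectors give P = [[−1, 4], [−1, 3]] with P⁻¹ = [[3, −4], [1, −1]], and B = P·diag(3, −3)·P⁻¹.
Then B⁷ = P·diag(2187, −2187)·P⁻¹ = [[−2187, −8748], [−2187, −6561]] · [[3, −4], [1, −1]] = [[−15309, 17496], [−13122, 15309]].

[[−15309, 17496], [−13122, 15309]]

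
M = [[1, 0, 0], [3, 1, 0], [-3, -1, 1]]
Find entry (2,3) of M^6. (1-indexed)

M = I + N where N = [[0, 0, 0], [3, 0, 0], [-3, -1, 0]] is strictly lower-triangular, so N^3 = 0.
(I + N)^6 = I + 6·N + 15·N^2 = [[1, 0, 0], [18, 1, 0], [-63, -6, 1]].

0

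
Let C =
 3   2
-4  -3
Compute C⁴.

[[1, 0], [0, 1]]

C² = I (check: tr C = 0 and det C = -1), so C⁴ = I since 4 is even.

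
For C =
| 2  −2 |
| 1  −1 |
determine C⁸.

C² = C (a projection; rank 1, trace 1), so C⁸ = C.

[[2, −2], [1, −1]]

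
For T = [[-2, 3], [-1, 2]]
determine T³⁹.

T² = I (check: tr T = 0 and det T = -1), so T³⁹ = T since 39 is odd.

[[-2, 3], [-1, 2]]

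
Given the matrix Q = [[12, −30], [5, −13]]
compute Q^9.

tr Q = −1 and det Q = −6, so the characteristic polynomial is λ² − (−1)λ + (−6) with roots 2 and −3.
Eigenvectors give P = [[3, 2], [1, 1]] with P⁻¹ = [[1, −2], [−1, 3]], and Q = P·diag(2, −3)·P⁻¹.
Then Q^9 = P·diag(512, −19683)·P⁻¹ = [[1536, −39366], [512, −19683]] · [[1, −2], [−1, 3]] = [[40902, −121170], [20195, −60073]].

[[40902, −121170], [20195, −60073]]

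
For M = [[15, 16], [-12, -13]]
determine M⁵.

[[975, 976], [-732, -733]]

tr M = 2 and det M = -3, so the characteristic polynomial is λ² − (2)λ + (-3) with roots -1 and 3.
Eigenvectors give P = [[-1, -4], [1, 3]] with P⁻¹ = [[3, 4], [-1, -1]], and M = P·diag(-1, 3)·P⁻¹.
Then M⁵ = P·diag(-1, 243)·P⁻¹ = [[1, -972], [-1, 729]] · [[3, 4], [-1, -1]] = [[975, 976], [-732, -733]].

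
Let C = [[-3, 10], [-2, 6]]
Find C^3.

tr C = 3 and det C = 2, so the characteristic polynomial is λ² − (3)λ + (2) with roots 1 and 2.
Eigenvectors give P = [[5, 2], [2, 1]] with P⁻¹ = [[1, -2], [-2, 5]], and C = P·diag(1, 2)·P⁻¹.
Then C^3 = P·diag(1, 8)·P⁻¹ = [[5, 16], [2, 8]] · [[1, -2], [-2, 5]] = [[-27, 70], [-14, 36]].

[[-27, 70], [-14, 36]]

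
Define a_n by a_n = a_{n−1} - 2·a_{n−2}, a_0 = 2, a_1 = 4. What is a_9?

-56

With companion matrix A = [[1, -2], [1, 0]], [a_n, a_{n−1}]ᵀ = A·[a_{n−1}, a_{n−2}]ᵀ, so [a_9, a_8]ᵀ = A^8·[a_1, a_0]ᵀ.
A^8 = [[-17, 6], [-3, -14]], giving [a_9, a_8]ᵀ = [[-56], [-40]].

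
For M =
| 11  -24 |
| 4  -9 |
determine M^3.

tr M = 2 and det M = -3, so the characteristic polynomial is λ² − (2)λ + (-3) with roots -1 and 3.
Eigenvectors give P = [[2, 3], [1, 1]] with P⁻¹ = [[-1, 3], [1, -2]], and M = P·diag(-1, 3)·P⁻¹.
Then M^3 = P·diag(-1, 27)·P⁻¹ = [[-2, 81], [-1, 27]] · [[-1, 3], [1, -2]] = [[83, -168], [28, -57]].

[[83, -168], [28, -57]]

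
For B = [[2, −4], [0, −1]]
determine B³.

[[8, −12], [0, −1]]

B² = [[4, −4], [0, 1]]
B³ = [[8, −12], [0, −1]]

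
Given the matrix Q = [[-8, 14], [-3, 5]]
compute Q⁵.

tr Q = -3 and det Q = 2, so the characteristic polynomial is λ² − (-3)λ + (2) with roots -2 and -1.
Eigenvectors give P = [[7, 2], [3, 1]] with P⁻¹ = [[1, -2], [-3, 7]], and Q = P·diag(-2, -1)·P⁻¹.
Then Q⁵ = P·diag(-32, -1)·P⁻¹ = [[-224, -2], [-96, -1]] · [[1, -2], [-3, 7]] = [[-218, 434], [-93, 185]].

[[-218, 434], [-93, 185]]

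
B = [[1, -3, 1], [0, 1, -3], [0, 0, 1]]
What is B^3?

[[1, -9, 30], [0, 1, -9], [0, 0, 1]]

B = I + N where N = [[0, -3, 1], [0, 0, -3], [0, 0, 0]] is strictly upper-triangular, so N^3 = 0.
(I + N)^3 = I + 3·N + 3·N^2 = [[1, -9, 30], [0, 1, -9], [0, 0, 1]].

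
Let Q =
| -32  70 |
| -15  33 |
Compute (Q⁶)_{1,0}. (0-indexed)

-1995

tr Q = 1 and det Q = -6, so the characteristic polynomial is λ² − (1)λ + (-6) with roots -2 and 3.
Eigenvectors give P = [[-7, 2], [-3, 1]] with P⁻¹ = [[-1, 2], [-3, 7]], and Q = P·diag(-2, 3)·P⁻¹.
Then Q⁶ = P·diag(64, 729)·P⁻¹ = [[-448, 1458], [-192, 729]] · [[-1, 2], [-3, 7]] = [[-3926, 9310], [-1995, 4719]].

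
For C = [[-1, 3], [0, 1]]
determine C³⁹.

C² = I (check: tr C = 0 and det C = -1), so C³⁹ = C since 39 is odd.

[[-1, 3], [0, 1]]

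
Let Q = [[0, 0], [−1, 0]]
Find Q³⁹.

Q is strictly triangular, hence nilpotent: Q² = 0, so Q³⁹ = 0.

[[0, 0], [0, 0]]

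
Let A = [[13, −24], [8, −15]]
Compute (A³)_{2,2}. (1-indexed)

tr A = −2 and det A = −3, so the characteristic polynomial is λ² − (−2)λ + (−3) with roots 1 and −3.
Eigenvectors give P = [[2, −3], [1, −2]] with P⁻¹ = [[2, −3], [1, −2]], and A = P·diag(1, −3)·P⁻¹.
Then A³ = P·diag(1, −27)·P⁻¹ = [[2, 81], [1, 54]] · [[2, −3], [1, −2]] = [[85, −168], [56, −111]].

−111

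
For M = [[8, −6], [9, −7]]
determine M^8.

[[766, −510], [765, −509]]

tr M = 1 and det M = −2, so the characteristic polynomial is λ² − (1)λ + (−2) with roots −1 and 2.
Eigenvectors give P = [[−2, 1], [−3, 1]] with P⁻¹ = [[1, −1], [3, −2]], and M = P·diag(−1, 2)·P⁻¹.
Then M^8 = P·diag(1, 256)·P⁻¹ = [[−2, 256], [−3, 256]] · [[1, −1], [3, −2]] = [[766, −510], [765, −509]].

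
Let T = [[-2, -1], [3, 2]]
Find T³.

[[-2, -1], [3, 2]]

T² = I (check: tr T = 0 and det T = -1), so T³ = T since 3 is odd.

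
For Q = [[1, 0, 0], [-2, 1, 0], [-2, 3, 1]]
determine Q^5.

Q = I + N where N = [[0, 0, 0], [-2, 0, 0], [-2, 3, 0]] is strictly lower-triangular, so N^3 = 0.
(I + N)^5 = I + 5·N + 10·N^2 = [[1, 0, 0], [-10, 1, 0], [-70, 15, 1]].

[[1, 0, 0], [-10, 1, 0], [-70, 15, 1]]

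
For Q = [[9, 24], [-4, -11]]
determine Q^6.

tr Q = -2 and det Q = -3, so the characteristic polynomial is λ² − (-2)λ + (-3) with roots -3 and 1.
Eigenvectors give P = [[-2, -3], [1, 1]] with P⁻¹ = [[1, 3], [-1, -2]], and Q = P·diag(-3, 1)·P⁻¹.
Then Q^6 = P·diag(729, 1)·P⁻¹ = [[-1458, -3], [729, 1]] · [[1, 3], [-1, -2]] = [[-1455, -4368], [728, 2185]].

[[-1455, -4368], [728, 2185]]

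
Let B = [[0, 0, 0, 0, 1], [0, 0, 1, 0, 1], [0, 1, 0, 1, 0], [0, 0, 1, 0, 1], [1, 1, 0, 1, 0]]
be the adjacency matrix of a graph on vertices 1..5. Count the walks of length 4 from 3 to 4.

0

The number of length-4 walks from vertex 3 to vertex 4 is entry (3,4) of B⁴, where B is the adjacency matrix.
B² = [[1, 1, 0, 1, 0], [1, 2, 0, 2, 0], [0, 0, 2, 0, 2], [1, 2, 0, 2, 0], [0, 0, 2, 0, 3]]
B³ = [[0, 0, 2, 0, 3], [0, 0, 4, 0, 5], [2, 4, 0, 4, 0], [0, 0, 4, 0, 5], [3, 5, 0, 5, 0]]
B⁴ = [[3, 5, 0, 5, 0], [5, 9, 0, 9, 0], [0, 0, 8, 0, 10], [5, 9, 0, 9, 0], [0, 0, 10, 0, 13]]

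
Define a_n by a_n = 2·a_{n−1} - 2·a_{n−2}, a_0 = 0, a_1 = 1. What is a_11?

32

With companion matrix T = [[2, -2], [1, 0]], [a_n, a_{n−1}]ᵀ = T·[a_{n−1}, a_{n−2}]ᵀ, so [a_11, a_10]ᵀ = T¹⁰·[a_1, a_0]ᵀ.
T¹⁰ = [[32, -64], [32, -32]], giving [a_11, a_10]ᵀ = [[32], [32]].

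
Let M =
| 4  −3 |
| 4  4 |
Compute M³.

[[−80, −108], [144, −80]]

M² = [[4, −24], [32, 4]]
M³ = [[−80, −108], [144, −80]]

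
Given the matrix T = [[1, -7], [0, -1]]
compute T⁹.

[[1, -7], [0, -1]]

T² = I (check: tr T = 0 and det T = -1), so T⁹ = T since 9 is odd.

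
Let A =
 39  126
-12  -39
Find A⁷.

tr A = 0 and det A = -9, so the characteristic polynomial is λ² − (0)λ + (-9) with roots -3 and 3.
Eigenvectors give P = [[-3, 7], [1, -2]] with P⁻¹ = [[2, 7], [1, 3]], and A = P·diag(-3, 3)·P⁻¹.
Then A⁷ = P·diag(-2187, 2187)·P⁻¹ = [[6561, 15309], [-2187, -4374]] · [[2, 7], [1, 3]] = [[28431, 91854], [-8748, -28431]].

[[28431, 91854], [-8748, -28431]]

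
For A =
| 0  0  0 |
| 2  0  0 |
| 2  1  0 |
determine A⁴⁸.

A is strictly triangular, hence nilpotent: A³ = 0, so A⁴⁸ = 0.

[[0, 0, 0], [0, 0, 0], [0, 0, 0]]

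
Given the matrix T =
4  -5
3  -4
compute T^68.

[[1, 0], [0, 1]]

T² = I (check: tr T = 0 and det T = -1), so T^68 = I since 68 is even.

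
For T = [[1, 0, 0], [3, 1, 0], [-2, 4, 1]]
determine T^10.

T = I + N where N = [[0, 0, 0], [3, 0, 0], [-2, 4, 0]] is strictly lower-triangular, so N^3 = 0.
(I + N)^10 = I + 10·N + 45·N^2 = [[1, 0, 0], [30, 1, 0], [520, 40, 1]].

[[1, 0, 0], [30, 1, 0], [520, 40, 1]]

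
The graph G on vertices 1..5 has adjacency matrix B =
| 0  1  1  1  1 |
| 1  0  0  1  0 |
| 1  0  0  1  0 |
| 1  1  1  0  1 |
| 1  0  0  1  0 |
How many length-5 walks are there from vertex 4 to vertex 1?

67

The number of length-5 walks from vertex 4 to vertex 1 is entry (4,1) of B^5, where B is the adjacency matrix.
B^2 = [[4, 1, 1, 3, 1], [1, 2, 2, 1, 2], [1, 2, 2, 1, 2], [3, 1, 1, 4, 1], [1, 2, 2, 1, 2]]
B^3 = [[6, 7, 7, 7, 7], [7, 2, 2, 7, 2], [7, 2, 2, 7, 2], [7, 7, 7, 6, 7], [7, 2, 2, 7, 2]]
B^4 = [[28, 13, 13, 27, 13], [13, 14, 14, 13, 14], [13, 14, 14, 13, 14], [27, 13, 13, 28, 13], [13, 14, 14, 13, 14]]
B^5 = [[66, 55, 55, 67, 55], [55, 26, 26, 55, 26], [55, 26, 26, 55, 26], [67, 55, 55, 66, 55], [55, 26, 26, 55, 26]]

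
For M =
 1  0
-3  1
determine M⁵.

M = I + N where N = [[0, 0], [-3, 0]] is strictly lower-triangular, so N² = 0.
(I + N)⁵ = I + 5·N = [[1, 0], [-15, 1]].

[[1, 0], [-15, 1]]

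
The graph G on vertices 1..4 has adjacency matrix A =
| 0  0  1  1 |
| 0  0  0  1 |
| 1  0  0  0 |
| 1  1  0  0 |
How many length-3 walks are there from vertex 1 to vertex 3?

2

The number of length-3 walks from vertex 1 to vertex 3 is entry (1,3) of A^3, where A is the adjacency matrix.
A^2 = [[2, 1, 0, 0], [1, 1, 0, 0], [0, 0, 1, 1], [0, 0, 1, 2]]
A^3 = [[0, 0, 2, 3], [0, 0, 1, 2], [2, 1, 0, 0], [3, 2, 0, 0]]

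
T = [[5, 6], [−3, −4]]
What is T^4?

tr T = 1 and det T = −2, so the characteristic polynomial is λ² − (1)λ + (−2) with roots 2 and −1.
Eigenvectors give P = [[2, −1], [−1, 1]] with P⁻¹ = [[1, 1], [1, 2]], and T = P·diag(2, −1)·P⁻¹.
Then T^4 = P·diag(16, 1)·P⁻¹ = [[32, −1], [−16, 1]] · [[1, 1], [1, 2]] = [[31, 30], [−15, −14]].

[[31, 30], [−15, −14]]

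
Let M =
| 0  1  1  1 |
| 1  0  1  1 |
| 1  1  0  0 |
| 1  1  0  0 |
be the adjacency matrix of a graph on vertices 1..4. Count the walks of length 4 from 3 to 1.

9

The number of length-4 walks from vertex 3 to vertex 1 is entry (3,1) of M^4, where M is the adjacency matrix.
M^2 = [[3, 2, 1, 1], [2, 3, 1, 1], [1, 1, 2, 2], [1, 1, 2, 2]]
M^3 = [[4, 5, 5, 5], [5, 4, 5, 5], [5, 5, 2, 2], [5, 5, 2, 2]]
M^4 = [[15, 14, 9, 9], [14, 15, 9, 9], [9, 9, 10, 10], [9, 9, 10, 10]]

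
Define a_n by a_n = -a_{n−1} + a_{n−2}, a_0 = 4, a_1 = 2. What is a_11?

With companion matrix B = [[-1, 1], [1, 0]], [a_n, a_{n−1}]ᵀ = B·[a_{n−1}, a_{n−2}]ᵀ, so [a_11, a_10]ᵀ = B¹⁰·[a_1, a_0]ᵀ.
B¹⁰ = [[89, -55], [-55, 34]], giving [a_11, a_10]ᵀ = [[-42], [26]].

-42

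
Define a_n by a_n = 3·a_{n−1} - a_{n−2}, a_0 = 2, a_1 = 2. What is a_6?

178

With companion matrix M = [[3, -1], [1, 0]], [a_n, a_{n−1}]ᵀ = M·[a_{n−1}, a_{n−2}]ᵀ, so [a_6, a_5]ᵀ = M⁵·[a_1, a_0]ᵀ.
M⁵ = [[144, -55], [55, -21]], giving [a_6, a_5]ᵀ = [[178], [68]].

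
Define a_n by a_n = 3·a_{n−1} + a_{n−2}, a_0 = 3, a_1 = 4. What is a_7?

5836

With companion matrix C = [[3, 1], [1, 0]], [a_n, a_{n−1}]ᵀ = C·[a_{n−1}, a_{n−2}]ᵀ, so [a_7, a_6]ᵀ = C⁶·[a_1, a_0]ᵀ.
C⁶ = [[1189, 360], [360, 109]], giving [a_7, a_6]ᵀ = [[5836], [1767]].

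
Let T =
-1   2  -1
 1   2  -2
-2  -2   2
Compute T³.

[[9, 28, -23], [23, 48, -43], [-28, -52, 48]]

T² = [[5, 4, -5], [5, 10, -9], [-4, -12, 10]]
T³ = [[9, 28, -23], [23, 48, -43], [-28, -52, 48]]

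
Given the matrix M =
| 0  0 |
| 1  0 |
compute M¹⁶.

M is strictly triangular, hence nilpotent: M² = 0, so M¹⁶ = 0.

[[0, 0], [0, 0]]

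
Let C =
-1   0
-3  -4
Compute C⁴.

C² = [[1, 0], [15, 16]]
C³ = [[-1, 0], [-63, -64]]
C⁴ = [[1, 0], [255, 256]]

[[1, 0], [255, 256]]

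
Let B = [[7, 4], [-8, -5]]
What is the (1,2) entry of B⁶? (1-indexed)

tr B = 2 and det B = -3, so the characteristic polynomial is λ² − (2)λ + (-3) with roots 3 and -1.
Eigenvectors give P = [[-1, 1], [1, -2]] with P⁻¹ = [[-2, -1], [-1, -1]], and B = P·diag(3, -1)·P⁻¹.
Then B⁶ = P·diag(729, 1)·P⁻¹ = [[-729, 1], [729, -2]] · [[-2, -1], [-1, -1]] = [[1457, 728], [-1456, -727]].

728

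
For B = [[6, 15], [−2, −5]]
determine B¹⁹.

[[6, 15], [−2, −5]]

B² = B (a projection; rank 1, trace 1), so B¹⁹ = B.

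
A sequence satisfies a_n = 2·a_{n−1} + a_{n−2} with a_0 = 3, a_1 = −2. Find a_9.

−746

With companion matrix M = [[2, 1], [1, 0]], [a_n, a_{n−1}]ᵀ = M·[a_{n−1}, a_{n−2}]ᵀ, so [a_9, a_8]ᵀ = M^8·[a_1, a_0]ᵀ.
M^8 = [[985, 408], [408, 169]], giving [a_9, a_8]ᵀ = [[−746], [−309]].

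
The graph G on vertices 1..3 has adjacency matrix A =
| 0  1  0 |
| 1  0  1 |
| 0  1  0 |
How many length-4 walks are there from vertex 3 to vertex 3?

The number of length-4 walks from vertex 3 to vertex 3 is entry (3,3) of A⁴, where A is the adjacency matrix.
A² = [[1, 0, 1], [0, 2, 0], [1, 0, 1]]
A³ = [[0, 2, 0], [2, 0, 2], [0, 2, 0]]
A⁴ = [[2, 0, 2], [0, 4, 0], [2, 0, 2]]

2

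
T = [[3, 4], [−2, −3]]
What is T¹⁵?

[[3, 4], [−2, −3]]

T² = I (check: tr T = 0 and det T = −1), so T¹⁵ = T since 15 is odd.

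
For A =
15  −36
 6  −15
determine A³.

tr A = 0 and det A = −9, so the characteristic polynomial is λ² − (0)λ + (−9) with roots 3 and −3.
Eigenvectors give P = [[−3, 2], [−1, 1]] with P⁻¹ = [[−1, 2], [−1, 3]], and A = P·diag(3, −3)·P⁻¹.
Then A³ = P·diag(27, −27)·P⁻¹ = [[−81, −54], [−27, −27]] · [[−1, 2], [−1, 3]] = [[135, −324], [54, −135]].

[[135, −324], [54, −135]]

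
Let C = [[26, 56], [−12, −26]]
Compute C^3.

[[104, 224], [−48, −104]]

tr C = 0 and det C = −4, so the characteristic polynomial is λ² − (0)λ + (−4) with roots 2 and −2.
Eigenvectors give P = [[7, −2], [−3, 1]] with P⁻¹ = [[1, 2], [3, 7]], and C = P·diag(2, −2)·P⁻¹.
Then C^3 = P·diag(8, −8)·P⁻¹ = [[56, 16], [−24, −8]] · [[1, 2], [3, 7]] = [[104, 224], [−48, −104]].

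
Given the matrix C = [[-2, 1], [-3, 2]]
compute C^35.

C² = I (check: tr C = 0 and det C = -1), so C^35 = C since 35 is odd.

[[-2, 1], [-3, 2]]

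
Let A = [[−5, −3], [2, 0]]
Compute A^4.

tr A = −5 and det A = 6, so the characteristic polynomial is λ² − (−5)λ + (6) with roots −2 and −3.
Eigenvectors give P = [[−1, −3], [1, 2]] with P⁻¹ = [[2, 3], [−1, −1]], and A = P·diag(−2, −3)·P⁻¹.
Then A^4 = P·diag(16, 81)·P⁻¹ = [[−16, −243], [16, 162]] · [[2, 3], [−1, −1]] = [[211, 195], [−130, −114]].

[[211, 195], [−130, −114]]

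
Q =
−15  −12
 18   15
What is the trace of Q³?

0

tr Q = 0 and det Q = −9, so the characteristic polynomial is λ² − (0)λ + (−9) with roots 3 and −3.
Eigenvectors give P = [[−2, −1], [3, 1]] with P⁻¹ = [[1, 1], [−3, −2]], and Q = P·diag(3, −3)·P⁻¹.
Then Q³ = P·diag(27, −27)·P⁻¹ = [[−54, 27], [81, −27]] · [[1, 1], [−3, −2]] = [[−135, −108], [162, 135]].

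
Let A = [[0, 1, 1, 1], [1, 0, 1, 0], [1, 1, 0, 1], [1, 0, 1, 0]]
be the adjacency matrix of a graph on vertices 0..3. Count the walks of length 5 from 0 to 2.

33

The number of length-5 walks from vertex 0 to vertex 2 is entry (0,2) of A⁵, where A is the adjacency matrix.
A² = [[3, 1, 2, 1], [1, 2, 1, 2], [2, 1, 3, 1], [1, 2, 1, 2]]
A³ = [[4, 5, 5, 5], [5, 2, 5, 2], [5, 5, 4, 5], [5, 2, 5, 2]]
A⁴ = [[15, 9, 14, 9], [9, 10, 9, 10], [14, 9, 15, 9], [9, 10, 9, 10]]
A⁵ = [[32, 29, 33, 29], [29, 18, 29, 18], [33, 29, 32, 29], [29, 18, 29, 18]]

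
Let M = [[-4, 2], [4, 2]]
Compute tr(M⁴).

M² = [[24, -4], [-8, 12]]
M³ = [[-112, 40], [80, 8]]
M⁴ = [[608, -144], [-288, 176]]

784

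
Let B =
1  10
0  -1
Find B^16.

[[1, 0], [0, 1]]

B² = I (check: tr B = 0 and det B = -1), so B^16 = I since 16 is even.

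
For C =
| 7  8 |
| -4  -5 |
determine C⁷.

tr C = 2 and det C = -3, so the characteristic polynomial is λ² − (2)λ + (-3) with roots 3 and -1.
Eigenvectors give P = [[-2, -1], [1, 1]] with P⁻¹ = [[-1, -1], [1, 2]], and C = P·diag(3, -1)·P⁻¹.
Then C⁷ = P·diag(2187, -1)·P⁻¹ = [[-4374, 1], [2187, -1]] · [[-1, -1], [1, 2]] = [[4375, 4376], [-2188, -2189]].

[[4375, 4376], [-2188, -2189]]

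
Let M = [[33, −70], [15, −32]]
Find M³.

tr M = 1 and det M = −6, so the characteristic polynomial is λ² − (1)λ + (−6) with roots −2 and 3.
Eigenvectors give P = [[2, 7], [1, 3]] with P⁻¹ = [[−3, 7], [1, −2]], and M = P·diag(−2, 3)·P⁻¹.
Then M³ = P·diag(−8, 27)·P⁻¹ = [[−16, 189], [−8, 81]] · [[−3, 7], [1, −2]] = [[237, −490], [105, −218]].

[[237, −490], [105, −218]]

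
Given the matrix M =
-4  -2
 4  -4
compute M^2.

[[8, 16], [-32, 8]]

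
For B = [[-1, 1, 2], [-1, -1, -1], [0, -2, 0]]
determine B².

[[0, -6, -3], [2, 2, -1], [2, 2, 2]]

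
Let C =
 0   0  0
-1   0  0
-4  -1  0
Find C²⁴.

C is strictly triangular, hence nilpotent: C³ = 0, so C²⁴ = 0.

[[0, 0, 0], [0, 0, 0], [0, 0, 0]]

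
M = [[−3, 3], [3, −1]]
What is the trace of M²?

28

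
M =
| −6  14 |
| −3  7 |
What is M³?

M² = M (a projection; rank 1, trace 1), so M³ = M.

[[−6, 14], [−3, 7]]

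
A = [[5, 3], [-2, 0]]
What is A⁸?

[[19171, 18915], [-12610, -12354]]

tr A = 5 and det A = 6, so the characteristic polynomial is λ² − (5)λ + (6) with roots 3 and 2.
Eigenvectors give P = [[-3, -1], [2, 1]] with P⁻¹ = [[-1, -1], [2, 3]], and A = P·diag(3, 2)·P⁻¹.
Then A⁸ = P·diag(6561, 256)·P⁻¹ = [[-19683, -256], [13122, 256]] · [[-1, -1], [2, 3]] = [[19171, 18915], [-12610, -12354]].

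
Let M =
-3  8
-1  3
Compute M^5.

[[-3, 8], [-1, 3]]

M² = I (check: tr M = 0 and det M = -1), so M^5 = M since 5 is odd.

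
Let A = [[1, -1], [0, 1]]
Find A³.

A = I + N where N = [[0, -1], [0, 0]] is strictly upper-triangular, so N² = 0.
(I + N)³ = I + 3·N = [[1, -3], [0, 1]].

[[1, -3], [0, 1]]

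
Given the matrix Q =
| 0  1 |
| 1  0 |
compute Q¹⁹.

Q² = I (check: tr Q = 0 and det Q = −1), so Q¹⁹ = Q since 19 is odd.

[[0, 1], [1, 0]]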